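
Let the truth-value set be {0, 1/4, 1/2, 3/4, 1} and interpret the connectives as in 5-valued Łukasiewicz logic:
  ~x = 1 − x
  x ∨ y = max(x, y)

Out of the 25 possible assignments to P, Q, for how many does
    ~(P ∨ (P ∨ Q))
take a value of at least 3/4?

value 1: 1 assignment (counts)
value 3/4: 3 assignments (counts)
value 1/2: 5 assignments
value 1/4: 7 assignments
value 0: 9 assignments
So 4 of the 25 assignments meet the threshold.

4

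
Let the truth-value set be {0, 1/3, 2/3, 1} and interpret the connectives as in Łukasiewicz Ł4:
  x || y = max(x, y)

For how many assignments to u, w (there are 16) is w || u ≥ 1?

7

u = 0, w = 0 ↦ 0  <
u = 0, w = 1/3 ↦ 1/3  <
u = 0, w = 2/3 ↦ 2/3  <
u = 0, w = 1 ↦ 1  ≥
u = 1/3, w = 0 ↦ 1/3  <
u = 1/3, w = 1/3 ↦ 1/3  <
u = 1/3, w = 2/3 ↦ 2/3  <
u = 1/3, w = 1 ↦ 1  ≥
u = 2/3, w = 0 ↦ 2/3  <
u = 2/3, w = 1/3 ↦ 2/3  <
u = 2/3, w = 2/3 ↦ 2/3  <
u = 2/3, w = 1 ↦ 1  ≥
u = 1, w = 0 ↦ 1  ≥
u = 1, w = 1/3 ↦ 1  ≥
u = 1, w = 2/3 ↦ 1  ≥
u = 1, w = 1 ↦ 1  ≥
So 7 of the 16 assignments meet the threshold.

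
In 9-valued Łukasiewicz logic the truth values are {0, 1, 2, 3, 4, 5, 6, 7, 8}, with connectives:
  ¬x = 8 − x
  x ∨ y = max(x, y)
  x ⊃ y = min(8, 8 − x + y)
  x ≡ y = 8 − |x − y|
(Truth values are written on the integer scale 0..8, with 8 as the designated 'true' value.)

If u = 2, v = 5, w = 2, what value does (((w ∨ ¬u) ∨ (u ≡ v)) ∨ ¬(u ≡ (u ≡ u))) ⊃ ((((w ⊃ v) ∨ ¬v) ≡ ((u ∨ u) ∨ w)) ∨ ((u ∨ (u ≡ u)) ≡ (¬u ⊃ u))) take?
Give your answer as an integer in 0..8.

¬u = ¬2 = 6
w ∨ ¬u = 2 ∨ 6 = 6
u ≡ v = 2 ≡ 5 = 5
(w ∨ ¬u) ∨ (u ≡ v) = 6 ∨ 5 = 6
u ≡ u = 2 ≡ 2 = 8
u ≡ (u ≡ u) = 2 ≡ 8 = 2
¬(u ≡ (u ≡ u)) = ¬2 = 6
((w ∨ ¬u) ∨ (u ≡ v)) ∨ ¬(u ≡ (u ≡ u)) = 6 ∨ 6 = 6
w ⊃ v = 2 ⊃ 5 = 8
¬v = ¬5 = 3
(w ⊃ v) ∨ ¬v = 8 ∨ 3 = 8
u ∨ u = 2 ∨ 2 = 2
(u ∨ u) ∨ w = 2 ∨ 2 = 2
((w ⊃ v) ∨ ¬v) ≡ ((u ∨ u) ∨ w) = 8 ≡ 2 = 2
u ≡ u = 2 ≡ 2 = 8
u ∨ (u ≡ u) = 2 ∨ 8 = 8
¬u = ¬2 = 6
¬u ⊃ u = 6 ⊃ 2 = 4
(u ∨ (u ≡ u)) ≡ (¬u ⊃ u) = 8 ≡ 4 = 4
(((w ⊃ v) ∨ ¬v) ≡ ((u ∨ u) ∨ w)) ∨ ((u ∨ (u ≡ u)) ≡ (¬u ⊃ u)) = 2 ∨ 4 = 4
(((w ∨ ¬u) ∨ (u ≡ v)) ∨ ¬(u ≡ (u ≡ u))) ⊃ ((((w ⊃ v) ∨ ¬v) ≡ ((u ∨ u) ∨ w)) ∨ ((u ∨ (u ≡ u)) ≡ (¬u ⊃ u))) = 6 ⊃ 4 = 6

6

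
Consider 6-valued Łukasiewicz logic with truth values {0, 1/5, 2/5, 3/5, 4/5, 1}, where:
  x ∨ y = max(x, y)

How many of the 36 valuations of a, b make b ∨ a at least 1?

11

value 1: 11 assignments (counts)
value 4/5: 9 assignments
value 3/5: 7 assignments
value 2/5: 5 assignments
value 1/5: 3 assignments
value 0: 1 assignment
So 11 of the 36 assignments meet the threshold.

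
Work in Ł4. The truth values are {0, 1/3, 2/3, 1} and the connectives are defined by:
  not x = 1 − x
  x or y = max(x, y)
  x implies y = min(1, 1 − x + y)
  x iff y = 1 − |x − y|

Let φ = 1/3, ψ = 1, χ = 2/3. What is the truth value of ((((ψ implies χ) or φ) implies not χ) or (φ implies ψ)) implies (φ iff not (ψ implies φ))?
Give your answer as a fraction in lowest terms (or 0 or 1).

ψ implies χ = 1 implies 2/3 = 2/3
(ψ implies χ) or φ = 2/3 or 1/3 = 2/3
not χ = not 2/3 = 1/3
((ψ implies χ) or φ) implies not χ = 2/3 implies 1/3 = 2/3
φ implies ψ = 1/3 implies 1 = 1
(((ψ implies χ) or φ) implies not χ) or (φ implies ψ) = 2/3 or 1 = 1
ψ implies φ = 1 implies 1/3 = 1/3
not (ψ implies φ) = not 1/3 = 2/3
φ iff not (ψ implies φ) = 1/3 iff 2/3 = 2/3
((((ψ implies χ) or φ) implies not χ) or (φ implies ψ)) implies (φ iff not (ψ implies φ)) = 1 implies 2/3 = 2/3

2/3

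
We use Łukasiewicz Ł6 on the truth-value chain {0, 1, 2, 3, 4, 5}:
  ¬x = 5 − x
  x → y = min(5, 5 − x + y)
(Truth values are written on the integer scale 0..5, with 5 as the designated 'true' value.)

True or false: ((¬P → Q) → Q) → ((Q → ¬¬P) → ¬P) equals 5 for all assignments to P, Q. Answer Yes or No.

No

Counterexample: take P = 3, Q = 3.
¬P = ¬3 = 2
¬P → Q = 2 → 3 = 5
(¬P → Q) → Q = 5 → 3 = 3
¬P = ¬3 = 2
¬¬P = ¬2 = 3
Q → ¬¬P = 3 → 3 = 5
¬P = ¬3 = 2
(Q → ¬¬P) → ¬P = 5 → 2 = 2
((¬P → Q) → Q) → ((Q → ¬¬P) → ¬P) = 3 → 2 = 4
This gives 4 ≠ 5.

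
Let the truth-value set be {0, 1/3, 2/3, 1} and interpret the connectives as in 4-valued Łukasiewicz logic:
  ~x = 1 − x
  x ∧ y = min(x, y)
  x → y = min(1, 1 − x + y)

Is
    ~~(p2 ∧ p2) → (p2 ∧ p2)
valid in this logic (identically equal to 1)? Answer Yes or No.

Yes

p2 = 0 ↦ 1
p2 = 1/3 ↦ 1
p2 = 2/3 ↦ 1
p2 = 1 ↦ 1
Every assignment gives a value ≥ 1.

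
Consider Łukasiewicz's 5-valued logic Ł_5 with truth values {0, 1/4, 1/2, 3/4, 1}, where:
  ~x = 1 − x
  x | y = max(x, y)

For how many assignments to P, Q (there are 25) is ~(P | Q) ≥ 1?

value 1: 1 assignment (counts)
value 3/4: 3 assignments
value 1/2: 5 assignments
value 1/4: 7 assignments
value 0: 9 assignments
So 1 of the 25 assignments meets the threshold.

1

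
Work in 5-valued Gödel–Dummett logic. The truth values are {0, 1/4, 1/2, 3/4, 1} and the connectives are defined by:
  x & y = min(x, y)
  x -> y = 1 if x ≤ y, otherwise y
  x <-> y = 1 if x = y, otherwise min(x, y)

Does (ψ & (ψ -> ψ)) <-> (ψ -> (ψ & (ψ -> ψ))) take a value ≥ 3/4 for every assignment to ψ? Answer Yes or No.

Counterexample: take ψ = 0.
ψ -> ψ = 0 -> 0 = 1
ψ & (ψ -> ψ) = 0 & 1 = 0
ψ -> (ψ & (ψ -> ψ)) = 0 -> 0 = 1
(ψ & (ψ -> ψ)) <-> (ψ -> (ψ & (ψ -> ψ))) = 0 <-> 1 = 0
This gives 0, which is below 3/4.

No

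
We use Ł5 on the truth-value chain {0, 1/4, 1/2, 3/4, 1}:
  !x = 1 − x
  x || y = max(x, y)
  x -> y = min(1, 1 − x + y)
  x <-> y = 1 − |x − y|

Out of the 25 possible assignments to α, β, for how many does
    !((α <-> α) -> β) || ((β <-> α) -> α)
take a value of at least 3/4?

value 1: 15 assignments (counts)
value 3/4: 7 assignments (counts)
value 1/2: 3 assignments
So 22 of the 25 assignments meet the threshold.

22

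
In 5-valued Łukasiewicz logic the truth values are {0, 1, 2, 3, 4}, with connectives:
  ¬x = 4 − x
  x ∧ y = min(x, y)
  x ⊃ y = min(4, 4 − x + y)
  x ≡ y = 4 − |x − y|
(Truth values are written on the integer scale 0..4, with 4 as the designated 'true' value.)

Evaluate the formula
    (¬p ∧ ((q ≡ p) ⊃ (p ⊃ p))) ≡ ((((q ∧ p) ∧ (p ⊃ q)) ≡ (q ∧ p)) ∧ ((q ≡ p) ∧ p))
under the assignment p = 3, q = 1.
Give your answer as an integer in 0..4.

3

¬p = ¬3 = 1
q ≡ p = 1 ≡ 3 = 2
p ⊃ p = 3 ⊃ 3 = 4
(q ≡ p) ⊃ (p ⊃ p) = 2 ⊃ 4 = 4
¬p ∧ ((q ≡ p) ⊃ (p ⊃ p)) = 1 ∧ 4 = 1
q ∧ p = 1 ∧ 3 = 1
p ⊃ q = 3 ⊃ 1 = 2
(q ∧ p) ∧ (p ⊃ q) = 1 ∧ 2 = 1
q ∧ p = 1 ∧ 3 = 1
((q ∧ p) ∧ (p ⊃ q)) ≡ (q ∧ p) = 1 ≡ 1 = 4
q ≡ p = 1 ≡ 3 = 2
(q ≡ p) ∧ p = 2 ∧ 3 = 2
(((q ∧ p) ∧ (p ⊃ q)) ≡ (q ∧ p)) ∧ ((q ≡ p) ∧ p) = 4 ∧ 2 = 2
(¬p ∧ ((q ≡ p) ⊃ (p ⊃ p))) ≡ ((((q ∧ p) ∧ (p ⊃ q)) ≡ (q ∧ p)) ∧ ((q ≡ p) ∧ p)) = 1 ≡ 2 = 3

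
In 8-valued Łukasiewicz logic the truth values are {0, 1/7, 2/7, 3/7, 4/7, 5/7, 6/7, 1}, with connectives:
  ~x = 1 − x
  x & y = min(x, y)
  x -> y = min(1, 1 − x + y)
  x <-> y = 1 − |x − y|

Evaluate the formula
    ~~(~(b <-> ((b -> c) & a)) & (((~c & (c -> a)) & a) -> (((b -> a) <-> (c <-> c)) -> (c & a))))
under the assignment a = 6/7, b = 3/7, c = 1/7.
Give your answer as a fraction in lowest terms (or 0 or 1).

b -> c = 3/7 -> 1/7 = 5/7
(b -> c) & a = 5/7 & 6/7 = 5/7
b <-> ((b -> c) & a) = 3/7 <-> 5/7 = 5/7
~(b <-> ((b -> c) & a)) = ~5/7 = 2/7
~c = ~1/7 = 6/7
c -> a = 1/7 -> 6/7 = 1
~c & (c -> a) = 6/7 & 1 = 6/7
(~c & (c -> a)) & a = 6/7 & 6/7 = 6/7
b -> a = 3/7 -> 6/7 = 1
c <-> c = 1/7 <-> 1/7 = 1
(b -> a) <-> (c <-> c) = 1 <-> 1 = 1
c & a = 1/7 & 6/7 = 1/7
((b -> a) <-> (c <-> c)) -> (c & a) = 1 -> 1/7 = 1/7
((~c & (c -> a)) & a) -> (((b -> a) <-> (c <-> c)) -> (c & a)) = 6/7 -> 1/7 = 2/7
~(b <-> ((b -> c) & a)) & (((~c & (c -> a)) & a) -> (((b -> a) <-> (c <-> c)) -> (c & a))) = 2/7 & 2/7 = 2/7
~(~(b <-> ((b -> c) & a)) & (((~c & (c -> a)) & a) -> (((b -> a) <-> (c <-> c)) -> (c & a)))) = ~2/7 = 5/7
~~(~(b <-> ((b -> c) & a)) & (((~c & (c -> a)) & a) -> (((b -> a) <-> (c <-> c)) -> (c & a)))) = ~5/7 = 2/7

2/7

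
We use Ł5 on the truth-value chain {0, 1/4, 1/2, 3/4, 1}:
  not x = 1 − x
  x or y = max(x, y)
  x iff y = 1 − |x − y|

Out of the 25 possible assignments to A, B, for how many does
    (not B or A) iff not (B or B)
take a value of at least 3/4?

19

value 1: 15 assignments (counts)
value 3/4: 4 assignments (counts)
value 1/2: 3 assignments
value 1/4: 2 assignments
value 0: 1 assignment
So 19 of the 25 assignments meet the threshold.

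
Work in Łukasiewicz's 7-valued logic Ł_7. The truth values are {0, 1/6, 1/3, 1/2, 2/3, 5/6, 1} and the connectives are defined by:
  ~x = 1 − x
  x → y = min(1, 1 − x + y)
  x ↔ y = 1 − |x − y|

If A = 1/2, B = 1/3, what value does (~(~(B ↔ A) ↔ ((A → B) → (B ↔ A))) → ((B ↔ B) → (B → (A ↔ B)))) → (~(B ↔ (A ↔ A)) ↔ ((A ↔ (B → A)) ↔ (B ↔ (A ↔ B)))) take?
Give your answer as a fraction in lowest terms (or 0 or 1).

B ↔ A = 1/3 ↔ 1/2 = 5/6
~(B ↔ A) = ~5/6 = 1/6
A → B = 1/2 → 1/3 = 5/6
B ↔ A = 1/3 ↔ 1/2 = 5/6
(A → B) → (B ↔ A) = 5/6 → 5/6 = 1
~(B ↔ A) ↔ ((A → B) → (B ↔ A)) = 1/6 ↔ 1 = 1/6
~(~(B ↔ A) ↔ ((A → B) → (B ↔ A))) = ~1/6 = 5/6
B ↔ B = 1/3 ↔ 1/3 = 1
A ↔ B = 1/2 ↔ 1/3 = 5/6
B → (A ↔ B) = 1/3 → 5/6 = 1
(B ↔ B) → (B → (A ↔ B)) = 1 → 1 = 1
~(~(B ↔ A) ↔ ((A → B) → (B ↔ A))) → ((B ↔ B) → (B → (A ↔ B))) = 5/6 → 1 = 1
A ↔ A = 1/2 ↔ 1/2 = 1
B ↔ (A ↔ A) = 1/3 ↔ 1 = 1/3
~(B ↔ (A ↔ A)) = ~1/3 = 2/3
B → A = 1/3 → 1/2 = 1
A ↔ (B → A) = 1/2 ↔ 1 = 1/2
A ↔ B = 1/2 ↔ 1/3 = 5/6
B ↔ (A ↔ B) = 1/3 ↔ 5/6 = 1/2
(A ↔ (B → A)) ↔ (B ↔ (A ↔ B)) = 1/2 ↔ 1/2 = 1
~(B ↔ (A ↔ A)) ↔ ((A ↔ (B → A)) ↔ (B ↔ (A ↔ B))) = 2/3 ↔ 1 = 2/3
(~(~(B ↔ A) ↔ ((A → B) → (B ↔ A))) → ((B ↔ B) → (B → (A ↔ B)))) → (~(B ↔ (A ↔ A)) ↔ ((A ↔ (B → A)) ↔ (B ↔ (A ↔ B)))) = 1 → 2/3 = 2/3

2/3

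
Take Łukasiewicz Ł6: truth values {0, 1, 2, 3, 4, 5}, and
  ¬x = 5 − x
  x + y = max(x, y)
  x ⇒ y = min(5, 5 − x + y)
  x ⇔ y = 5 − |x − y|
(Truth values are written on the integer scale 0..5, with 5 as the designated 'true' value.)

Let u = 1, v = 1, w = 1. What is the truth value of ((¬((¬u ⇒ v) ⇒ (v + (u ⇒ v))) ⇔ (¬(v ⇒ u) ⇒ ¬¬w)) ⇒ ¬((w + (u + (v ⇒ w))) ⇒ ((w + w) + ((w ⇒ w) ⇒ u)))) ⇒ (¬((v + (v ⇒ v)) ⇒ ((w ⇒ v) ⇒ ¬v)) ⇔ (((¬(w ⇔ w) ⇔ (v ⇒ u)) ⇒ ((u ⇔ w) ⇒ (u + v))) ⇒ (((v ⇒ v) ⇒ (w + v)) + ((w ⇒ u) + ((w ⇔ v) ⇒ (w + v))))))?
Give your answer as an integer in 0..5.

¬u = ¬1 = 4
¬u ⇒ v = 4 ⇒ 1 = 2
u ⇒ v = 1 ⇒ 1 = 5
v + (u ⇒ v) = 1 + 5 = 5
(¬u ⇒ v) ⇒ (v + (u ⇒ v)) = 2 ⇒ 5 = 5
¬((¬u ⇒ v) ⇒ (v + (u ⇒ v))) = ¬5 = 0
v ⇒ u = 1 ⇒ 1 = 5
¬(v ⇒ u) = ¬5 = 0
¬w = ¬1 = 4
¬¬w = ¬4 = 1
¬(v ⇒ u) ⇒ ¬¬w = 0 ⇒ 1 = 5
¬((¬u ⇒ v) ⇒ (v + (u ⇒ v))) ⇔ (¬(v ⇒ u) ⇒ ¬¬w) = 0 ⇔ 5 = 0
v ⇒ w = 1 ⇒ 1 = 5
u + (v ⇒ w) = 1 + 5 = 5
w + (u + (v ⇒ w)) = 1 + 5 = 5
w + w = 1 + 1 = 1
w ⇒ w = 1 ⇒ 1 = 5
(w ⇒ w) ⇒ u = 5 ⇒ 1 = 1
(w + w) + ((w ⇒ w) ⇒ u) = 1 + 1 = 1
(w + (u + (v ⇒ w))) ⇒ ((w + w) + ((w ⇒ w) ⇒ u)) = 5 ⇒ 1 = 1
¬((w + (u + (v ⇒ w))) ⇒ ((w + w) + ((w ⇒ w) ⇒ u))) = ¬1 = 4
(¬((¬u ⇒ v) ⇒ (v + (u ⇒ v))) ⇔ (¬(v ⇒ u) ⇒ ¬¬w)) ⇒ ¬((w + (u + (v ⇒ w))) ⇒ ((w + w) + ((w ⇒ w) ⇒ u))) = 0 ⇒ 4 = 5
v ⇒ v = 1 ⇒ 1 = 5
v + (v ⇒ v) = 1 + 5 = 5
w ⇒ v = 1 ⇒ 1 = 5
¬v = ¬1 = 4
(w ⇒ v) ⇒ ¬v = 5 ⇒ 4 = 4
(v + (v ⇒ v)) ⇒ ((w ⇒ v) ⇒ ¬v) = 5 ⇒ 4 = 4
¬((v + (v ⇒ v)) ⇒ ((w ⇒ v) ⇒ ¬v)) = ¬4 = 1
w ⇔ w = 1 ⇔ 1 = 5
¬(w ⇔ w) = ¬5 = 0
v ⇒ u = 1 ⇒ 1 = 5
¬(w ⇔ w) ⇔ (v ⇒ u) = 0 ⇔ 5 = 0
u ⇔ w = 1 ⇔ 1 = 5
u + v = 1 + 1 = 1
(u ⇔ w) ⇒ (u + v) = 5 ⇒ 1 = 1
(¬(w ⇔ w) ⇔ (v ⇒ u)) ⇒ ((u ⇔ w) ⇒ (u + v)) = 0 ⇒ 1 = 5
v ⇒ v = 1 ⇒ 1 = 5
w + v = 1 + 1 = 1
(v ⇒ v) ⇒ (w + v) = 5 ⇒ 1 = 1
w ⇒ u = 1 ⇒ 1 = 5
w ⇔ v = 1 ⇔ 1 = 5
w + v = 1 + 1 = 1
(w ⇔ v) ⇒ (w + v) = 5 ⇒ 1 = 1
(w ⇒ u) + ((w ⇔ v) ⇒ (w + v)) = 5 + 1 = 5
((v ⇒ v) ⇒ (w + v)) + ((w ⇒ u) + ((w ⇔ v) ⇒ (w + v))) = 1 + 5 = 5
((¬(w ⇔ w) ⇔ (v ⇒ u)) ⇒ ((u ⇔ w) ⇒ (u + v))) ⇒ (((v ⇒ v) ⇒ (w + v)) + ((w ⇒ u) + ((w ⇔ v) ⇒ (w + v)))) = 5 ⇒ 5 = 5
¬((v + (v ⇒ v)) ⇒ ((w ⇒ v) ⇒ ¬v)) ⇔ (((¬(w ⇔ w) ⇔ (v ⇒ u)) ⇒ ((u ⇔ w) ⇒ (u + v))) ⇒ (((v ⇒ v) ⇒ (w + v)) + ((w ⇒ u) + ((w ⇔ v) ⇒ (w + v))))) = 1 ⇔ 5 = 1
((¬((¬u ⇒ v) ⇒ (v + (u ⇒ v))) ⇔ (¬(v ⇒ u) ⇒ ¬¬w)) ⇒ ¬((w + (u + (v ⇒ w))) ⇒ ((w + w) + ((w ⇒ w) ⇒ u)))) ⇒ (¬((v + (v ⇒ v)) ⇒ ((w ⇒ v) ⇒ ¬v)) ⇔ (((¬(w ⇔ w) ⇔ (v ⇒ u)) ⇒ ((u ⇔ w) ⇒ (u + v))) ⇒ (((v ⇒ v) ⇒ (w + v)) + ((w ⇒ u) + ((w ⇔ v) ⇒ (w + v)))))) = 5 ⇒ 1 = 1

1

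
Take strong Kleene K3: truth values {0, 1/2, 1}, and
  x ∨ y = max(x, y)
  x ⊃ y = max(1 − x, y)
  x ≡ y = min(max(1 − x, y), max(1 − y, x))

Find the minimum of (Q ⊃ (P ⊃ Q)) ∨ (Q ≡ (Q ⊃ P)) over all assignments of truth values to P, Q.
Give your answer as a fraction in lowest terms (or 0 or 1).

1/2

Take P = 1/2, Q = 1/2:
P ⊃ Q = 1/2 ⊃ 1/2 = 1/2
Q ⊃ (P ⊃ Q) = 1/2 ⊃ 1/2 = 1/2
Q ⊃ P = 1/2 ⊃ 1/2 = 1/2
Q ≡ (Q ⊃ P) = 1/2 ≡ 1/2 = 1/2
(Q ⊃ (P ⊃ Q)) ∨ (Q ≡ (Q ⊃ P)) = 1/2 ∨ 1/2 = 1/2
No assignment yields a value below 1/2, so this is the minimum.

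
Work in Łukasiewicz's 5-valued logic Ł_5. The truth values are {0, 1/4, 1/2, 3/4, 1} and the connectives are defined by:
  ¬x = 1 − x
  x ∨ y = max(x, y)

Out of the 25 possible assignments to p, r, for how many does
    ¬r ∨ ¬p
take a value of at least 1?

9

value 1: 9 assignments (counts)
value 3/4: 7 assignments
value 1/2: 5 assignments
value 1/4: 3 assignments
value 0: 1 assignment
So 9 of the 25 assignments meet the threshold.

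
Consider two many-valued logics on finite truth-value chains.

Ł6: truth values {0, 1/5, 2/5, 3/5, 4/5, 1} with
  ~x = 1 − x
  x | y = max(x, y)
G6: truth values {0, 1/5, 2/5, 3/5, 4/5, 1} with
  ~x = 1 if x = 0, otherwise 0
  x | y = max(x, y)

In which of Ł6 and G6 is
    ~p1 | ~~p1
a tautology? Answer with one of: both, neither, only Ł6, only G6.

only G6

In Ł6: at p1 = 1/5 the value is 4/5 — not a tautology.
In G6: every assignment gives 1 — tautology.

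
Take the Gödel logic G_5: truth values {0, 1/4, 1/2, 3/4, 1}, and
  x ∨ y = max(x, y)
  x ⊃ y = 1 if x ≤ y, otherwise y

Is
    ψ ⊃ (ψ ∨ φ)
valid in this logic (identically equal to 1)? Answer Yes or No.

Yes

At φ = 0, ψ = 1/4, for instance:
ψ ∨ φ = 1/4 ∨ 0 = 1/4
ψ ⊃ (ψ ∨ φ) = 1/4 ⊃ 1/4 = 1
and checking the remaining 24 assignments likewise gives ≥ 1 in every case.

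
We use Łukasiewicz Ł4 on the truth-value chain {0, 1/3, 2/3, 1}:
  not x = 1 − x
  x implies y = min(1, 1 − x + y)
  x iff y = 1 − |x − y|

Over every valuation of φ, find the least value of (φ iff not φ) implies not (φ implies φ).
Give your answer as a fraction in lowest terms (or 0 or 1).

Take φ = 1/3:
not φ = not 1/3 = 2/3
φ iff not φ = 1/3 iff 2/3 = 2/3
φ implies φ = 1/3 implies 1/3 = 1
not (φ implies φ) = not 1 = 0
(φ iff not φ) implies not (φ implies φ) = 2/3 implies 0 = 1/3
No assignment yields a value below 1/3, so this is the minimum.

1/3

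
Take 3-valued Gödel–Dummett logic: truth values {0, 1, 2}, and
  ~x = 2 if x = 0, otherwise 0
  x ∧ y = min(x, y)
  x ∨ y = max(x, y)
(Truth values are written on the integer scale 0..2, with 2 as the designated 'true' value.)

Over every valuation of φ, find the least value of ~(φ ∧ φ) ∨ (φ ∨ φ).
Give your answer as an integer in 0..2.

Take φ = 1:
φ ∧ φ = 1 ∧ 1 = 1
~(φ ∧ φ) = ~1 = 0
φ ∨ φ = 1 ∨ 1 = 1
~(φ ∧ φ) ∨ (φ ∨ φ) = 0 ∨ 1 = 1
No assignment yields a value below 1, so this is the minimum.

1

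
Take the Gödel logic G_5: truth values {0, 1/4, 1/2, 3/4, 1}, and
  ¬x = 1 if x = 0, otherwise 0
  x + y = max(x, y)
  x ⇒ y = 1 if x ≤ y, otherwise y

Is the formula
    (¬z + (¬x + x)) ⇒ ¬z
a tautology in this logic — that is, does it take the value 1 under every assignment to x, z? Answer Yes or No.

Counterexample: take x = 0, z = 1/4.
¬z = ¬1/4 = 0
¬x = ¬0 = 1
¬x + x = 1 + 0 = 1
¬z + (¬x + x) = 0 + 1 = 1
¬z = ¬1/4 = 0
(¬z + (¬x + x)) ⇒ ¬z = 1 ⇒ 0 = 0
This gives 0 ≠ 1.

No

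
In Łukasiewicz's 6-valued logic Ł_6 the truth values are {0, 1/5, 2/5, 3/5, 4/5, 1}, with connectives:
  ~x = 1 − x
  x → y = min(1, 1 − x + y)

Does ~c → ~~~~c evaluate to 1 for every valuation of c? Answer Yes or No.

Counterexample: take c = 0.
~c = ~0 = 1
~c = ~0 = 1
~~c = ~1 = 0
~~~c = ~0 = 1
~~~~c = ~1 = 0
~c → ~~~~c = 1 → 0 = 0
This gives 0 ≠ 1.

No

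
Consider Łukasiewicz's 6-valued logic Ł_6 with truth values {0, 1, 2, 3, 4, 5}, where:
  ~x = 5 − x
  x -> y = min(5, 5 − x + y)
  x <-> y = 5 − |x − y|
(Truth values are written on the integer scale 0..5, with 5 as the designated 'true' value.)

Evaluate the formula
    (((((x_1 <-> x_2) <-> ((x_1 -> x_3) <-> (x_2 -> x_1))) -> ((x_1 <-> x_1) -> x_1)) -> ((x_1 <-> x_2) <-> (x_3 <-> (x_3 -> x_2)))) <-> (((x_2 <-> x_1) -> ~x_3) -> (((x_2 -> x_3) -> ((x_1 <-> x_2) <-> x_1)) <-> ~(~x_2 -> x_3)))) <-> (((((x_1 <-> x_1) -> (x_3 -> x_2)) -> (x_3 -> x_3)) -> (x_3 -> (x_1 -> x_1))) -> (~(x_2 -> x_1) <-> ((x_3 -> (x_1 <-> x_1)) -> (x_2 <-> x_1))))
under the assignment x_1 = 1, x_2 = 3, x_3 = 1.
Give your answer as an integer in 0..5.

x_1 <-> x_2 = 1 <-> 3 = 3
x_1 -> x_3 = 1 -> 1 = 5
x_2 -> x_1 = 3 -> 1 = 3
(x_1 -> x_3) <-> (x_2 -> x_1) = 5 <-> 3 = 3
(x_1 <-> x_2) <-> ((x_1 -> x_3) <-> (x_2 -> x_1)) = 3 <-> 3 = 5
x_1 <-> x_1 = 1 <-> 1 = 5
(x_1 <-> x_1) -> x_1 = 5 -> 1 = 1
((x_1 <-> x_2) <-> ((x_1 -> x_3) <-> (x_2 -> x_1))) -> ((x_1 <-> x_1) -> x_1) = 5 -> 1 = 1
x_1 <-> x_2 = 1 <-> 3 = 3
x_3 -> x_2 = 1 -> 3 = 5
x_3 <-> (x_3 -> x_2) = 1 <-> 5 = 1
(x_1 <-> x_2) <-> (x_3 <-> (x_3 -> x_2)) = 3 <-> 1 = 3
(((x_1 <-> x_2) <-> ((x_1 -> x_3) <-> (x_2 -> x_1))) -> ((x_1 <-> x_1) -> x_1)) -> ((x_1 <-> x_2) <-> (x_3 <-> (x_3 -> x_2))) = 1 -> 3 = 5
x_2 <-> x_1 = 3 <-> 1 = 3
~x_3 = ~1 = 4
(x_2 <-> x_1) -> ~x_3 = 3 -> 4 = 5
x_2 -> x_3 = 3 -> 1 = 3
x_1 <-> x_2 = 1 <-> 3 = 3
(x_1 <-> x_2) <-> x_1 = 3 <-> 1 = 3
(x_2 -> x_3) -> ((x_1 <-> x_2) <-> x_1) = 3 -> 3 = 5
~x_2 = ~3 = 2
~x_2 -> x_3 = 2 -> 1 = 4
~(~x_2 -> x_3) = ~4 = 1
((x_2 -> x_3) -> ((x_1 <-> x_2) <-> x_1)) <-> ~(~x_2 -> x_3) = 5 <-> 1 = 1
((x_2 <-> x_1) -> ~x_3) -> (((x_2 -> x_3) -> ((x_1 <-> x_2) <-> x_1)) <-> ~(~x_2 -> x_3)) = 5 -> 1 = 1
((((x_1 <-> x_2) <-> ((x_1 -> x_3) <-> (x_2 -> x_1))) -> ((x_1 <-> x_1) -> x_1)) -> ((x_1 <-> x_2) <-> (x_3 <-> (x_3 -> x_2)))) <-> (((x_2 <-> x_1) -> ~x_3) -> (((x_2 -> x_3) -> ((x_1 <-> x_2) <-> x_1)) <-> ~(~x_2 -> x_3))) = 5 <-> 1 = 1
x_1 <-> x_1 = 1 <-> 1 = 5
x_3 -> x_2 = 1 -> 3 = 5
(x_1 <-> x_1) -> (x_3 -> x_2) = 5 -> 5 = 5
x_3 -> x_3 = 1 -> 1 = 5
((x_1 <-> x_1) -> (x_3 -> x_2)) -> (x_3 -> x_3) = 5 -> 5 = 5
x_1 -> x_1 = 1 -> 1 = 5
x_3 -> (x_1 -> x_1) = 1 -> 5 = 5
(((x_1 <-> x_1) -> (x_3 -> x_2)) -> (x_3 -> x_3)) -> (x_3 -> (x_1 -> x_1)) = 5 -> 5 = 5
x_2 -> x_1 = 3 -> 1 = 3
~(x_2 -> x_1) = ~3 = 2
x_1 <-> x_1 = 1 <-> 1 = 5
x_3 -> (x_1 <-> x_1) = 1 -> 5 = 5
x_2 <-> x_1 = 3 <-> 1 = 3
(x_3 -> (x_1 <-> x_1)) -> (x_2 <-> x_1) = 5 -> 3 = 3
~(x_2 -> x_1) <-> ((x_3 -> (x_1 <-> x_1)) -> (x_2 <-> x_1)) = 2 <-> 3 = 4
((((x_1 <-> x_1) -> (x_3 -> x_2)) -> (x_3 -> x_3)) -> (x_3 -> (x_1 -> x_1))) -> (~(x_2 -> x_1) <-> ((x_3 -> (x_1 <-> x_1)) -> (x_2 <-> x_1))) = 5 -> 4 = 4
(((((x_1 <-> x_2) <-> ((x_1 -> x_3) <-> (x_2 -> x_1))) -> ((x_1 <-> x_1) -> x_1)) -> ((x_1 <-> x_2) <-> (x_3 <-> (x_3 -> x_2)))) <-> (((x_2 <-> x_1) -> ~x_3) -> (((x_2 -> x_3) -> ((x_1 <-> x_2) <-> x_1)) <-> ~(~x_2 -> x_3)))) <-> (((((x_1 <-> x_1) -> (x_3 -> x_2)) -> (x_3 -> x_3)) -> (x_3 -> (x_1 -> x_1))) -> (~(x_2 -> x_1) <-> ((x_3 -> (x_1 <-> x_1)) -> (x_2 <-> x_1)))) = 1 <-> 4 = 2

2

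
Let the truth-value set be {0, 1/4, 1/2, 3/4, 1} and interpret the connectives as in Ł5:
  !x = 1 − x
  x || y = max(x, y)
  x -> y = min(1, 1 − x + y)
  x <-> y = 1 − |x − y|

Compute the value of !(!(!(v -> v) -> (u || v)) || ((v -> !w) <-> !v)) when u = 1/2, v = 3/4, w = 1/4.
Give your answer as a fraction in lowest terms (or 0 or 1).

3/4

v -> v = 3/4 -> 3/4 = 1
!(v -> v) = !1 = 0
u || v = 1/2 || 3/4 = 3/4
!(v -> v) -> (u || v) = 0 -> 3/4 = 1
!(!(v -> v) -> (u || v)) = !1 = 0
!w = !1/4 = 3/4
v -> !w = 3/4 -> 3/4 = 1
!v = !3/4 = 1/4
(v -> !w) <-> !v = 1 <-> 1/4 = 1/4
!(!(v -> v) -> (u || v)) || ((v -> !w) <-> !v) = 0 || 1/4 = 1/4
!(!(!(v -> v) -> (u || v)) || ((v -> !w) <-> !v)) = !1/4 = 3/4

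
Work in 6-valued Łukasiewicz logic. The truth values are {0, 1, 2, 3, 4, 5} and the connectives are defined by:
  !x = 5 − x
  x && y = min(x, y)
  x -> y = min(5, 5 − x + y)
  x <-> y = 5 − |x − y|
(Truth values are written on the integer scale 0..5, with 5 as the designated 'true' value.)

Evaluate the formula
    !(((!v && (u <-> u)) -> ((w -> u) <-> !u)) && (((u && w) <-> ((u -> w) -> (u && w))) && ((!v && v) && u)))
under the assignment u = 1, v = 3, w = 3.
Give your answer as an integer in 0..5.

!v = !3 = 2
u <-> u = 1 <-> 1 = 5
!v && (u <-> u) = 2 && 5 = 2
w -> u = 3 -> 1 = 3
!u = !1 = 4
(w -> u) <-> !u = 3 <-> 4 = 4
(!v && (u <-> u)) -> ((w -> u) <-> !u) = 2 -> 4 = 5
u && w = 1 && 3 = 1
u -> w = 1 -> 3 = 5
u && w = 1 && 3 = 1
(u -> w) -> (u && w) = 5 -> 1 = 1
(u && w) <-> ((u -> w) -> (u && w)) = 1 <-> 1 = 5
!v = !3 = 2
!v && v = 2 && 3 = 2
(!v && v) && u = 2 && 1 = 1
((u && w) <-> ((u -> w) -> (u && w))) && ((!v && v) && u) = 5 && 1 = 1
((!v && (u <-> u)) -> ((w -> u) <-> !u)) && (((u && w) <-> ((u -> w) -> (u && w))) && ((!v && v) && u)) = 5 && 1 = 1
!(((!v && (u <-> u)) -> ((w -> u) <-> !u)) && (((u && w) <-> ((u -> w) -> (u && w))) && ((!v && v) && u))) = !1 = 4

4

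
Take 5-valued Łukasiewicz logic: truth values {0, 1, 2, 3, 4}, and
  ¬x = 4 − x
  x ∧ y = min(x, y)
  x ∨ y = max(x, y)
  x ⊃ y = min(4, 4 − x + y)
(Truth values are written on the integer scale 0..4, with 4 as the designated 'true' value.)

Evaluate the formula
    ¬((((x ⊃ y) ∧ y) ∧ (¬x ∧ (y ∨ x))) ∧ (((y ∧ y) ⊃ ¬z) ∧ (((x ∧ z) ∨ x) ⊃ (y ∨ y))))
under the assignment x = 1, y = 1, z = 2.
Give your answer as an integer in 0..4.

3

x ⊃ y = 1 ⊃ 1 = 4
(x ⊃ y) ∧ y = 4 ∧ 1 = 1
¬x = ¬1 = 3
y ∨ x = 1 ∨ 1 = 1
¬x ∧ (y ∨ x) = 3 ∧ 1 = 1
((x ⊃ y) ∧ y) ∧ (¬x ∧ (y ∨ x)) = 1 ∧ 1 = 1
y ∧ y = 1 ∧ 1 = 1
¬z = ¬2 = 2
(y ∧ y) ⊃ ¬z = 1 ⊃ 2 = 4
x ∧ z = 1 ∧ 2 = 1
(x ∧ z) ∨ x = 1 ∨ 1 = 1
y ∨ y = 1 ∨ 1 = 1
((x ∧ z) ∨ x) ⊃ (y ∨ y) = 1 ⊃ 1 = 4
((y ∧ y) ⊃ ¬z) ∧ (((x ∧ z) ∨ x) ⊃ (y ∨ y)) = 4 ∧ 4 = 4
(((x ⊃ y) ∧ y) ∧ (¬x ∧ (y ∨ x))) ∧ (((y ∧ y) ⊃ ¬z) ∧ (((x ∧ z) ∨ x) ⊃ (y ∨ y))) = 1 ∧ 4 = 1
¬((((x ⊃ y) ∧ y) ∧ (¬x ∧ (y ∨ x))) ∧ (((y ∧ y) ⊃ ¬z) ∧ (((x ∧ z) ∨ x) ⊃ (y ∨ y)))) = ¬1 = 3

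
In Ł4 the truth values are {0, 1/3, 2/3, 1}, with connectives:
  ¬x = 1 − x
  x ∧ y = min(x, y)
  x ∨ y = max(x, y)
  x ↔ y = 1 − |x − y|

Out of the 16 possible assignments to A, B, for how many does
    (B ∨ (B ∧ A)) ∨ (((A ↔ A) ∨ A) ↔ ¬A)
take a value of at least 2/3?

A = 0, B = 0 ↦ 1  ≥
A = 0, B = 1/3 ↦ 1  ≥
A = 0, B = 2/3 ↦ 1  ≥
A = 0, B = 1 ↦ 1  ≥
A = 1/3, B = 0 ↦ 2/3  ≥
A = 1/3, B = 1/3 ↦ 2/3  ≥
A = 1/3, B = 2/3 ↦ 2/3  ≥
A = 1/3, B = 1 ↦ 1  ≥
A = 2/3, B = 0 ↦ 1/3  <
A = 2/3, B = 1/3 ↦ 1/3  <
A = 2/3, B = 2/3 ↦ 2/3  ≥
A = 2/3, B = 1 ↦ 1  ≥
A = 1, B = 0 ↦ 0  <
A = 1, B = 1/3 ↦ 1/3  <
A = 1, B = 2/3 ↦ 2/3  ≥
A = 1, B = 1 ↦ 1  ≥
So 12 of the 16 assignments meet the threshold.

12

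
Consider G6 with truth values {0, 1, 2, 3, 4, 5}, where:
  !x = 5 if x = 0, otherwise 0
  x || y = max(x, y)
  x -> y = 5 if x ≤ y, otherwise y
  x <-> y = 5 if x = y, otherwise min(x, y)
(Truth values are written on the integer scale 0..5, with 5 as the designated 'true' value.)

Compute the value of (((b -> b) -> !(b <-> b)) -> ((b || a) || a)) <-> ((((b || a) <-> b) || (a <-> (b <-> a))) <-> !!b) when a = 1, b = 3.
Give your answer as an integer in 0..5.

b -> b = 3 -> 3 = 5
b <-> b = 3 <-> 3 = 5
!(b <-> b) = !5 = 0
(b -> b) -> !(b <-> b) = 5 -> 0 = 0
b || a = 3 || 1 = 3
(b || a) || a = 3 || 1 = 3
((b -> b) -> !(b <-> b)) -> ((b || a) || a) = 0 -> 3 = 5
b || a = 3 || 1 = 3
(b || a) <-> b = 3 <-> 3 = 5
b <-> a = 3 <-> 1 = 1
a <-> (b <-> a) = 1 <-> 1 = 5
((b || a) <-> b) || (a <-> (b <-> a)) = 5 || 5 = 5
!b = !3 = 0
!!b = !0 = 5
(((b || a) <-> b) || (a <-> (b <-> a))) <-> !!b = 5 <-> 5 = 5
(((b -> b) -> !(b <-> b)) -> ((b || a) || a)) <-> ((((b || a) <-> b) || (a <-> (b <-> a))) <-> !!b) = 5 <-> 5 = 5

5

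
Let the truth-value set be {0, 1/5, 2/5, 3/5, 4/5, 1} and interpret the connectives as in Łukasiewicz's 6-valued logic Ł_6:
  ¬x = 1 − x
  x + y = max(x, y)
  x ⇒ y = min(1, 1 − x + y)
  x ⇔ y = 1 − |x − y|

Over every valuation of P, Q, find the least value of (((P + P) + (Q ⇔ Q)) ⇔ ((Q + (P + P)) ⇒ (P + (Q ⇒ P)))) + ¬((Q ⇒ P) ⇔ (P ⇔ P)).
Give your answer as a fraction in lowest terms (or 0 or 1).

3/5

Take P = 1/5, Q = 4/5:
P + P = 1/5 + 1/5 = 1/5
Q ⇔ Q = 4/5 ⇔ 4/5 = 1
(P + P) + (Q ⇔ Q) = 1/5 + 1 = 1
P + P = 1/5 + 1/5 = 1/5
Q + (P + P) = 4/5 + 1/5 = 4/5
Q ⇒ P = 4/5 ⇒ 1/5 = 2/5
P + (Q ⇒ P) = 1/5 + 2/5 = 2/5
(Q + (P + P)) ⇒ (P + (Q ⇒ P)) = 4/5 ⇒ 2/5 = 3/5
((P + P) + (Q ⇔ Q)) ⇔ ((Q + (P + P)) ⇒ (P + (Q ⇒ P))) = 1 ⇔ 3/5 = 3/5
Q ⇒ P = 4/5 ⇒ 1/5 = 2/5
P ⇔ P = 1/5 ⇔ 1/5 = 1
(Q ⇒ P) ⇔ (P ⇔ P) = 2/5 ⇔ 1 = 2/5
¬((Q ⇒ P) ⇔ (P ⇔ P)) = ¬2/5 = 3/5
(((P + P) + (Q ⇔ Q)) ⇔ ((Q + (P + P)) ⇒ (P + (Q ⇒ P)))) + ¬((Q ⇒ P) ⇔ (P ⇔ P)) = 3/5 + 3/5 = 3/5
No assignment yields a value below 3/5, so this is the minimum.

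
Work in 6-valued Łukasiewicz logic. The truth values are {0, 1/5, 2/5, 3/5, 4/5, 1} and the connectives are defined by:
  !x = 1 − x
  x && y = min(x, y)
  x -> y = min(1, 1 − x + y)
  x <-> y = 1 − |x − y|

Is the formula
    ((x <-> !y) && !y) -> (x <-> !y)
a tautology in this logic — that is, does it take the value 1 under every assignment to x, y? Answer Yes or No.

At x = 0, y = 4/5, for instance:
!y = !4/5 = 1/5
x <-> !y = 0 <-> 1/5 = 4/5
!y = !4/5 = 1/5
(x <-> !y) && !y = 4/5 && 1/5 = 1/5
((x <-> !y) && !y) -> (x <-> !y) = 1/5 -> 4/5 = 1
and checking the remaining 35 assignments likewise gives ≥ 1 in every case.

Yes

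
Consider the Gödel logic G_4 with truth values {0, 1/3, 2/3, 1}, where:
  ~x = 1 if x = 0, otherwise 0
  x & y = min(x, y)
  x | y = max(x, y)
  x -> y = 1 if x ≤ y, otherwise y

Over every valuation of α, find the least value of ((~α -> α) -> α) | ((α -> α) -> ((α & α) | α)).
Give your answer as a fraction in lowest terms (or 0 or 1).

Take α = 1/3:
~α = ~1/3 = 0
~α -> α = 0 -> 1/3 = 1
(~α -> α) -> α = 1 -> 1/3 = 1/3
α -> α = 1/3 -> 1/3 = 1
α & α = 1/3 & 1/3 = 1/3
(α & α) | α = 1/3 | 1/3 = 1/3
(α -> α) -> ((α & α) | α) = 1 -> 1/3 = 1/3
((~α -> α) -> α) | ((α -> α) -> ((α & α) | α)) = 1/3 | 1/3 = 1/3
No assignment yields a value below 1/3, so this is the minimum.

1/3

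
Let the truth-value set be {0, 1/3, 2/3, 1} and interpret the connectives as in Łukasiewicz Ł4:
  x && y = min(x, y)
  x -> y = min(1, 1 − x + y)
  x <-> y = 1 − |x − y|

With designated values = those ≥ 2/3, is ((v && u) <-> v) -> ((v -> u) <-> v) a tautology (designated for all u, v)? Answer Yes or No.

No

Counterexample: take u = 0, v = 0.
v && u = 0 && 0 = 0
(v && u) <-> v = 0 <-> 0 = 1
v -> u = 0 -> 0 = 1
(v -> u) <-> v = 1 <-> 0 = 0
((v && u) <-> v) -> ((v -> u) <-> v) = 1 -> 0 = 0
This gives 0, which is below 2/3.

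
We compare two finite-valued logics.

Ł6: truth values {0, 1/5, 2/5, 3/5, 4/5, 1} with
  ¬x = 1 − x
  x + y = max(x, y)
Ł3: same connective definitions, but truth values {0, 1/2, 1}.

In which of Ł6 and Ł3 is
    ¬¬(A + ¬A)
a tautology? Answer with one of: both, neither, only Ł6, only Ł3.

In Ł6: at A = 1/5 the value is 4/5 — not a tautology.
In Ł3: at A = 1/2 the value is 1/2 — not a tautology.

neither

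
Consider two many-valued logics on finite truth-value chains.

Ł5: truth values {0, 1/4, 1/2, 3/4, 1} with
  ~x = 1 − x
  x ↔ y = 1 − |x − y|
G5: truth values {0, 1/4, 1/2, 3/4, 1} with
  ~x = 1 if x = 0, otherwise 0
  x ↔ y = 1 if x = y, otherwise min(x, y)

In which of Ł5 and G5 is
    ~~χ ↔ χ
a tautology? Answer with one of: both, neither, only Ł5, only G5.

only Ł5

In Ł5: every assignment gives 1 — tautology.
In G5: at χ = 1/4 the value is 1/4 — not a tautology.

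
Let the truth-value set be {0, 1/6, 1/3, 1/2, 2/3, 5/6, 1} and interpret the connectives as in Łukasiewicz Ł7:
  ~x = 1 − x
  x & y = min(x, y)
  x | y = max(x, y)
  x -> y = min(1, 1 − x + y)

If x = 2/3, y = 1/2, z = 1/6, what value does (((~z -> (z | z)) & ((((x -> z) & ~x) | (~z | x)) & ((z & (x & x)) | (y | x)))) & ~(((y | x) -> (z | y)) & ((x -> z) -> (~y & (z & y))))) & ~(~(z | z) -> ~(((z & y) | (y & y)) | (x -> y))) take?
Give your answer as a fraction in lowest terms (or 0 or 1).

~z = ~1/6 = 5/6
z | z = 1/6 | 1/6 = 1/6
~z -> (z | z) = 5/6 -> 1/6 = 1/3
x -> z = 2/3 -> 1/6 = 1/2
~x = ~2/3 = 1/3
(x -> z) & ~x = 1/2 & 1/3 = 1/3
~z = ~1/6 = 5/6
~z | x = 5/6 | 2/3 = 5/6
((x -> z) & ~x) | (~z | x) = 1/3 | 5/6 = 5/6
x & x = 2/3 & 2/3 = 2/3
z & (x & x) = 1/6 & 2/3 = 1/6
y | x = 1/2 | 2/3 = 2/3
(z & (x & x)) | (y | x) = 1/6 | 2/3 = 2/3
(((x -> z) & ~x) | (~z | x)) & ((z & (x & x)) | (y | x)) = 5/6 & 2/3 = 2/3
(~z -> (z | z)) & ((((x -> z) & ~x) | (~z | x)) & ((z & (x & x)) | (y | x))) = 1/3 & 2/3 = 1/3
y | x = 1/2 | 2/3 = 2/3
z | y = 1/6 | 1/2 = 1/2
(y | x) -> (z | y) = 2/3 -> 1/2 = 5/6
x -> z = 2/3 -> 1/6 = 1/2
~y = ~1/2 = 1/2
z & y = 1/6 & 1/2 = 1/6
~y & (z & y) = 1/2 & 1/6 = 1/6
(x -> z) -> (~y & (z & y)) = 1/2 -> 1/6 = 2/3
((y | x) -> (z | y)) & ((x -> z) -> (~y & (z & y))) = 5/6 & 2/3 = 2/3
~(((y | x) -> (z | y)) & ((x -> z) -> (~y & (z & y)))) = ~2/3 = 1/3
((~z -> (z | z)) & ((((x -> z) & ~x) | (~z | x)) & ((z & (x & x)) | (y | x)))) & ~(((y | x) -> (z | y)) & ((x -> z) -> (~y & (z & y)))) = 1/3 & 1/3 = 1/3
z | z = 1/6 | 1/6 = 1/6
~(z | z) = ~1/6 = 5/6
z & y = 1/6 & 1/2 = 1/6
y & y = 1/2 & 1/2 = 1/2
(z & y) | (y & y) = 1/6 | 1/2 = 1/2
x -> y = 2/3 -> 1/2 = 5/6
((z & y) | (y & y)) | (x -> y) = 1/2 | 5/6 = 5/6
~(((z & y) | (y & y)) | (x -> y)) = ~5/6 = 1/6
~(z | z) -> ~(((z & y) | (y & y)) | (x -> y)) = 5/6 -> 1/6 = 1/3
~(~(z | z) -> ~(((z & y) | (y & y)) | (x -> y))) = ~1/3 = 2/3
(((~z -> (z | z)) & ((((x -> z) & ~x) | (~z | x)) & ((z & (x & x)) | (y | x)))) & ~(((y | x) -> (z | y)) & ((x -> z) -> (~y & (z & y))))) & ~(~(z | z) -> ~(((z & y) | (y & y)) | (x -> y))) = 1/3 & 2/3 = 1/3

1/3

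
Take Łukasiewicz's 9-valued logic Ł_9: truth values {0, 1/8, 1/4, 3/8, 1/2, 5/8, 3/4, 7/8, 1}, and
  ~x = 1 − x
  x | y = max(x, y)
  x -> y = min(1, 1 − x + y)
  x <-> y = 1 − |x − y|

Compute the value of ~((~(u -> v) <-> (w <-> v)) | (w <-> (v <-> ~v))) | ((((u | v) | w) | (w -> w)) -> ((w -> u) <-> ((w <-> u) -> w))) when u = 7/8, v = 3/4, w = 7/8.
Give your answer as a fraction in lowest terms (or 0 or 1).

7/8

u -> v = 7/8 -> 3/4 = 7/8
~(u -> v) = ~7/8 = 1/8
w <-> v = 7/8 <-> 3/4 = 7/8
~(u -> v) <-> (w <-> v) = 1/8 <-> 7/8 = 1/4
~v = ~3/4 = 1/4
v <-> ~v = 3/4 <-> 1/4 = 1/2
w <-> (v <-> ~v) = 7/8 <-> 1/2 = 5/8
(~(u -> v) <-> (w <-> v)) | (w <-> (v <-> ~v)) = 1/4 | 5/8 = 5/8
~((~(u -> v) <-> (w <-> v)) | (w <-> (v <-> ~v))) = ~5/8 = 3/8
u | v = 7/8 | 3/4 = 7/8
(u | v) | w = 7/8 | 7/8 = 7/8
w -> w = 7/8 -> 7/8 = 1
((u | v) | w) | (w -> w) = 7/8 | 1 = 1
w -> u = 7/8 -> 7/8 = 1
w <-> u = 7/8 <-> 7/8 = 1
(w <-> u) -> w = 1 -> 7/8 = 7/8
(w -> u) <-> ((w <-> u) -> w) = 1 <-> 7/8 = 7/8
(((u | v) | w) | (w -> w)) -> ((w -> u) <-> ((w <-> u) -> w)) = 1 -> 7/8 = 7/8
~((~(u -> v) <-> (w <-> v)) | (w <-> (v <-> ~v))) | ((((u | v) | w) | (w -> w)) -> ((w -> u) <-> ((w <-> u) -> w))) = 3/8 | 7/8 = 7/8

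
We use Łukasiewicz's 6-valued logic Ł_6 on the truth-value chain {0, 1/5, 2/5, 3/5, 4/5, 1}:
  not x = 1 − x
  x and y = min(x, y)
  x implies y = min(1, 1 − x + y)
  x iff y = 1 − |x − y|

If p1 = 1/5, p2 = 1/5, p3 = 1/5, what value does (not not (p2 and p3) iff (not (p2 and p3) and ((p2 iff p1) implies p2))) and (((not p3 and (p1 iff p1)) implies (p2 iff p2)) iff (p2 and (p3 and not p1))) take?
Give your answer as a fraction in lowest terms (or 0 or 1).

1/5

p2 and p3 = 1/5 and 1/5 = 1/5
not (p2 and p3) = not 1/5 = 4/5
not not (p2 and p3) = not 4/5 = 1/5
p2 and p3 = 1/5 and 1/5 = 1/5
not (p2 and p3) = not 1/5 = 4/5
p2 iff p1 = 1/5 iff 1/5 = 1
(p2 iff p1) implies p2 = 1 implies 1/5 = 1/5
not (p2 and p3) and ((p2 iff p1) implies p2) = 4/5 and 1/5 = 1/5
not not (p2 and p3) iff (not (p2 and p3) and ((p2 iff p1) implies p2)) = 1/5 iff 1/5 = 1
not p3 = not 1/5 = 4/5
p1 iff p1 = 1/5 iff 1/5 = 1
not p3 and (p1 iff p1) = 4/5 and 1 = 4/5
p2 iff p2 = 1/5 iff 1/5 = 1
(not p3 and (p1 iff p1)) implies (p2 iff p2) = 4/5 implies 1 = 1
not p1 = not 1/5 = 4/5
p3 and not p1 = 1/5 and 4/5 = 1/5
p2 and (p3 and not p1) = 1/5 and 1/5 = 1/5
((not p3 and (p1 iff p1)) implies (p2 iff p2)) iff (p2 and (p3 and not p1)) = 1 iff 1/5 = 1/5
(not not (p2 and p3) iff (not (p2 and p3) and ((p2 iff p1) implies p2))) and (((not p3 and (p1 iff p1)) implies (p2 iff p2)) iff (p2 and (p3 and not p1))) = 1 and 1/5 = 1/5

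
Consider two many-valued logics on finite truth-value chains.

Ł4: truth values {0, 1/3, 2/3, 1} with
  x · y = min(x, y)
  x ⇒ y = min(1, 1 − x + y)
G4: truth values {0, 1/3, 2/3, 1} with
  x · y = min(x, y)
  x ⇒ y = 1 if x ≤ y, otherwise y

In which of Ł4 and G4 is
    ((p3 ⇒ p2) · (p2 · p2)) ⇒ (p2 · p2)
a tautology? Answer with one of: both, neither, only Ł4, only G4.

both

In Ł4: every assignment gives 1 — tautology.
In G4: every assignment gives 1 — tautology.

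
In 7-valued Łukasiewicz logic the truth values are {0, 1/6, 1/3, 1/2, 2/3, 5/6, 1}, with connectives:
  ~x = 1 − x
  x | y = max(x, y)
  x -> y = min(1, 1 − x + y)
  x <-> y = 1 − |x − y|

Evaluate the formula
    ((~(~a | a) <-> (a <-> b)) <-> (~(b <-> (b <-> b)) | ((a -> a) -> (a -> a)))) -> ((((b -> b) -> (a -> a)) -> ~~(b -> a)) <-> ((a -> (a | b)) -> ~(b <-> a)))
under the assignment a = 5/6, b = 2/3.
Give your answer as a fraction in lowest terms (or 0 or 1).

~a = ~5/6 = 1/6
~a | a = 1/6 | 5/6 = 5/6
~(~a | a) = ~5/6 = 1/6
a <-> b = 5/6 <-> 2/3 = 5/6
~(~a | a) <-> (a <-> b) = 1/6 <-> 5/6 = 1/3
b <-> b = 2/3 <-> 2/3 = 1
b <-> (b <-> b) = 2/3 <-> 1 = 2/3
~(b <-> (b <-> b)) = ~2/3 = 1/3
a -> a = 5/6 -> 5/6 = 1
a -> a = 5/6 -> 5/6 = 1
(a -> a) -> (a -> a) = 1 -> 1 = 1
~(b <-> (b <-> b)) | ((a -> a) -> (a -> a)) = 1/3 | 1 = 1
(~(~a | a) <-> (a <-> b)) <-> (~(b <-> (b <-> b)) | ((a -> a) -> (a -> a))) = 1/3 <-> 1 = 1/3
b -> b = 2/3 -> 2/3 = 1
a -> a = 5/6 -> 5/6 = 1
(b -> b) -> (a -> a) = 1 -> 1 = 1
b -> a = 2/3 -> 5/6 = 1
~(b -> a) = ~1 = 0
~~(b -> a) = ~0 = 1
((b -> b) -> (a -> a)) -> ~~(b -> a) = 1 -> 1 = 1
a | b = 5/6 | 2/3 = 5/6
a -> (a | b) = 5/6 -> 5/6 = 1
b <-> a = 2/3 <-> 5/6 = 5/6
~(b <-> a) = ~5/6 = 1/6
(a -> (a | b)) -> ~(b <-> a) = 1 -> 1/6 = 1/6
(((b -> b) -> (a -> a)) -> ~~(b -> a)) <-> ((a -> (a | b)) -> ~(b <-> a)) = 1 <-> 1/6 = 1/6
((~(~a | a) <-> (a <-> b)) <-> (~(b <-> (b <-> b)) | ((a -> a) -> (a -> a)))) -> ((((b -> b) -> (a -> a)) -> ~~(b -> a)) <-> ((a -> (a | b)) -> ~(b <-> a))) = 1/3 -> 1/6 = 5/6

5/6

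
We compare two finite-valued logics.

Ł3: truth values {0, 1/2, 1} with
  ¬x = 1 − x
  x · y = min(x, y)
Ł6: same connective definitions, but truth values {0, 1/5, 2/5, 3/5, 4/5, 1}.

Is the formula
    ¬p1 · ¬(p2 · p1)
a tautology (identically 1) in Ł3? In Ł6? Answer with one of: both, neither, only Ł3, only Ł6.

neither

In Ł3: at p1 = 1/2, p2 = 0 the value is 1/2 — not a tautology.
In Ł6: at p1 = 1/5, p2 = 0 the value is 4/5 — not a tautology.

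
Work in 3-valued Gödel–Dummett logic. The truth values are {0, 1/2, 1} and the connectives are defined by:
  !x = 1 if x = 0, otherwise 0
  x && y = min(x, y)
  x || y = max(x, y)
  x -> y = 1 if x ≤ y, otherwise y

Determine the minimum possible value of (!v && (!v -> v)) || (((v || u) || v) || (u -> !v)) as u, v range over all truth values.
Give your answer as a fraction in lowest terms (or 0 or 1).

Take u = 1/2, v = 1/2:
!v = !1/2 = 0
!v = !1/2 = 0
!v -> v = 0 -> 1/2 = 1
!v && (!v -> v) = 0 && 1 = 0
v || u = 1/2 || 1/2 = 1/2
(v || u) || v = 1/2 || 1/2 = 1/2
!v = !1/2 = 0
u -> !v = 1/2 -> 0 = 0
((v || u) || v) || (u -> !v) = 1/2 || 0 = 1/2
(!v && (!v -> v)) || (((v || u) || v) || (u -> !v)) = 0 || 1/2 = 1/2
No assignment yields a value below 1/2, so this is the minimum.

1/2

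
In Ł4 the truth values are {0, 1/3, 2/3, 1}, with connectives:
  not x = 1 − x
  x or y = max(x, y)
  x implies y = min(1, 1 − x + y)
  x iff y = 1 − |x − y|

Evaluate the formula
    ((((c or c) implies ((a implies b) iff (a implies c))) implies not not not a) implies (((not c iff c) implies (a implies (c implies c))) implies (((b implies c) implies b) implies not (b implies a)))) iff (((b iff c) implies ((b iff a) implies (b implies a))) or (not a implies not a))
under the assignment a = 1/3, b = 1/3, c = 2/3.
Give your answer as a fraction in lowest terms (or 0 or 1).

c or c = 2/3 or 2/3 = 2/3
a implies b = 1/3 implies 1/3 = 1
a implies c = 1/3 implies 2/3 = 1
(a implies b) iff (a implies c) = 1 iff 1 = 1
(c or c) implies ((a implies b) iff (a implies c)) = 2/3 implies 1 = 1
not a = not 1/3 = 2/3
not not a = not 2/3 = 1/3
not not not a = not 1/3 = 2/3
((c or c) implies ((a implies b) iff (a implies c))) implies not not not a = 1 implies 2/3 = 2/3
not c = not 2/3 = 1/3
not c iff c = 1/3 iff 2/3 = 2/3
c implies c = 2/3 implies 2/3 = 1
a implies (c implies c) = 1/3 implies 1 = 1
(not c iff c) implies (a implies (c implies c)) = 2/3 implies 1 = 1
b implies c = 1/3 implies 2/3 = 1
(b implies c) implies b = 1 implies 1/3 = 1/3
b implies a = 1/3 implies 1/3 = 1
not (b implies a) = not 1 = 0
((b implies c) implies b) implies not (b implies a) = 1/3 implies 0 = 2/3
((not c iff c) implies (a implies (c implies c))) implies (((b implies c) implies b) implies not (b implies a)) = 1 implies 2/3 = 2/3
(((c or c) implies ((a implies b) iff (a implies c))) implies not not not a) implies (((not c iff c) implies (a implies (c implies c))) implies (((b implies c) implies b) implies not (b implies a))) = 2/3 implies 2/3 = 1
b iff c = 1/3 iff 2/3 = 2/3
b iff a = 1/3 iff 1/3 = 1
b implies a = 1/3 implies 1/3 = 1
(b iff a) implies (b implies a) = 1 implies 1 = 1
(b iff c) implies ((b iff a) implies (b implies a)) = 2/3 implies 1 = 1
not a = not 1/3 = 2/3
not a = not 1/3 = 2/3
not a implies not a = 2/3 implies 2/3 = 1
((b iff c) implies ((b iff a) implies (b implies a))) or (not a implies not a) = 1 or 1 = 1
((((c or c) implies ((a implies b) iff (a implies c))) implies not not not a) implies (((not c iff c) implies (a implies (c implies c))) implies (((b implies c) implies b) implies not (b implies a)))) iff (((b iff c) implies ((b iff a) implies (b implies a))) or (not a implies not a)) = 1 iff 1 = 1

1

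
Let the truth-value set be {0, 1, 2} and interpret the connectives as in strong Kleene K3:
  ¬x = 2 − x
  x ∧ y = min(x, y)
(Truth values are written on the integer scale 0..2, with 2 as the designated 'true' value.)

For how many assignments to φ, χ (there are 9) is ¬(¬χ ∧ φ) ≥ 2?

φ = 0, χ = 0 ↦ 2  ≥
φ = 0, χ = 1 ↦ 2  ≥
φ = 0, χ = 2 ↦ 2  ≥
φ = 1, χ = 0 ↦ 1  <
φ = 1, χ = 1 ↦ 1  <
φ = 1, χ = 2 ↦ 2  ≥
φ = 2, χ = 0 ↦ 0  <
φ = 2, χ = 1 ↦ 1  <
φ = 2, χ = 2 ↦ 2  ≥
So 5 of the 9 assignments meet the threshold.

5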